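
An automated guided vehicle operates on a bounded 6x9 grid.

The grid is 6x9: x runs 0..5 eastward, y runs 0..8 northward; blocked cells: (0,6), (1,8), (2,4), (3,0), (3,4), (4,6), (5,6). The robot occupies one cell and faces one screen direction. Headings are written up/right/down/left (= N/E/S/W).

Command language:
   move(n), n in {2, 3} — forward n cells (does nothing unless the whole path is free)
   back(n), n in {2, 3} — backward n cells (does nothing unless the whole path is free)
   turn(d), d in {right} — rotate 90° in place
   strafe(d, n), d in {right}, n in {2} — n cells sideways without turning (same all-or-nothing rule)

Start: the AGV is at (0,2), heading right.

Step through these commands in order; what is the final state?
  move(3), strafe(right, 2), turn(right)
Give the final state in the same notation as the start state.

t0: at (0,2), heading right
t=1 move(3) ⇒ at (3,2), heading right
t=2 strafe(right, 2) ⇒ at (3,2), heading right
t=3 turn(right) ⇒ at (3,2), heading down

at (3,2), heading down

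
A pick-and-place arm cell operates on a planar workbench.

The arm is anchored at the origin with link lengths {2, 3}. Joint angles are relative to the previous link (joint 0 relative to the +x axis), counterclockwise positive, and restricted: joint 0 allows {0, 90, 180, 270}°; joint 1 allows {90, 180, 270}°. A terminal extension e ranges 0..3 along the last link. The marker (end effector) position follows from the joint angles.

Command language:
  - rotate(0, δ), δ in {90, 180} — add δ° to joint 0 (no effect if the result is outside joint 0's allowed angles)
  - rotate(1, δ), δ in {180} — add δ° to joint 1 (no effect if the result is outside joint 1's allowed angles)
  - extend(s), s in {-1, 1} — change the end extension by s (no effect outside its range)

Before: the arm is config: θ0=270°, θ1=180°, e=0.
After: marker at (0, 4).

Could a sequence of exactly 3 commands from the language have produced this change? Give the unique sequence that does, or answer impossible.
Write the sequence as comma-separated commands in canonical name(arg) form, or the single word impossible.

extend(1), extend(1), extend(1)

start: config: θ0=270°, θ1=180°, e=0
t=1 extend(1) ⇒ config: θ0=270°, θ1=180°, e=1
t=2 extend(1) ⇒ config: θ0=270°, θ1=180°, e=2
t=3 extend(1) ⇒ config: θ0=270°, θ1=180°, e=3
no rival 3-sequence matches.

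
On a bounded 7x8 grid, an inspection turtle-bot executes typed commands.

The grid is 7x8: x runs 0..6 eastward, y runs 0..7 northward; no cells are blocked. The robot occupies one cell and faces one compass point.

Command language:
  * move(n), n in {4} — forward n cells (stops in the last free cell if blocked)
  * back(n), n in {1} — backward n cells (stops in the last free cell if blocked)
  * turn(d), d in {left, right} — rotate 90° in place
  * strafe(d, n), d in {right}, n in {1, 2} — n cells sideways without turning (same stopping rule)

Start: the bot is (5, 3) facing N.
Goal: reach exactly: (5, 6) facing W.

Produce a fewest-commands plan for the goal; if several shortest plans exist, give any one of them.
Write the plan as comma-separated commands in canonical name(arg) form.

turn(left), strafe(right, 1), strafe(right, 2)

from: (5, 3) facing N
[1] after turn(left): (5, 3) facing W
[2] after strafe(right, 1): (5, 4) facing W
[3] after strafe(right, 2): (5, 6) facing W
minimal: 3 command(s), checked below 3.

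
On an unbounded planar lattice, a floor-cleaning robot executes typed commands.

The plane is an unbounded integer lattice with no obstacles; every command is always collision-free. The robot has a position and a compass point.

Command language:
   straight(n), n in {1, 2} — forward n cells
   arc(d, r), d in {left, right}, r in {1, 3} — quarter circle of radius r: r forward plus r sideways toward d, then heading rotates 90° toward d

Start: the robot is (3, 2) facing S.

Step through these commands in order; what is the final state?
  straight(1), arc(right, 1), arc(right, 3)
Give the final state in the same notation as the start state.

(-1, 3) facing N

t0: (3, 2) facing S
1. straight(1) → (3, 1) facing S
2. arc(right, 1) → (2, 0) facing W
3. arc(right, 3) → (-1, 3) facing N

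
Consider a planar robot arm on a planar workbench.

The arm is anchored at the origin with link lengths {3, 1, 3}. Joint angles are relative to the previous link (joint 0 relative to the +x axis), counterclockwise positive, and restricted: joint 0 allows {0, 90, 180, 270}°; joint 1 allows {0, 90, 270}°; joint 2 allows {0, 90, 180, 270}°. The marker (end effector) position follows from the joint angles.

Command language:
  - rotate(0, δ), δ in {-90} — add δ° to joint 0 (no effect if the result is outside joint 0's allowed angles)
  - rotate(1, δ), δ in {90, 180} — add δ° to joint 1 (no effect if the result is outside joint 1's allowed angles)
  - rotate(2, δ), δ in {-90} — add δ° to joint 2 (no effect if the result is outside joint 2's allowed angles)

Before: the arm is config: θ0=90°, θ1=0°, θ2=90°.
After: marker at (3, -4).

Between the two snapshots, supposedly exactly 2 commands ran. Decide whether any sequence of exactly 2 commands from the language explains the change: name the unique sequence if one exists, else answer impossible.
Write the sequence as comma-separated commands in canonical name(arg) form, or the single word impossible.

start: config: θ0=90°, θ1=0°, θ2=90°
step 1 (rotate(0, -90)): config: θ0=0°, θ1=0°, θ2=90°
step 2 (rotate(0, -90)): config: θ0=270°, θ1=0°, θ2=90°
all 16 alternatives checked — unique.

rotate(0, -90), rotate(0, -90)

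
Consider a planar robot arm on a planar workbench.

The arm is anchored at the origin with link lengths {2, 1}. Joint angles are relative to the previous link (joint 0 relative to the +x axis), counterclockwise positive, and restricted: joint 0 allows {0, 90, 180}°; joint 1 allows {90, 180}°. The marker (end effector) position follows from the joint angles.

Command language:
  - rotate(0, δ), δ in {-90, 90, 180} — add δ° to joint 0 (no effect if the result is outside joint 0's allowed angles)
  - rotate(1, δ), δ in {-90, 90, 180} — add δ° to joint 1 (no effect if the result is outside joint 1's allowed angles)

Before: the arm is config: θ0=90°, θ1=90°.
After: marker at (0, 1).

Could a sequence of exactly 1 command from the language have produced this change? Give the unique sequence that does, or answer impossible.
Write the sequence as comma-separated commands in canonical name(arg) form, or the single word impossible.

t0: config: θ0=90°, θ1=90°
[1] after rotate(1, 90): config: θ0=90°, θ1=180°
no other 1-command option fits: unique.

rotate(1, 90)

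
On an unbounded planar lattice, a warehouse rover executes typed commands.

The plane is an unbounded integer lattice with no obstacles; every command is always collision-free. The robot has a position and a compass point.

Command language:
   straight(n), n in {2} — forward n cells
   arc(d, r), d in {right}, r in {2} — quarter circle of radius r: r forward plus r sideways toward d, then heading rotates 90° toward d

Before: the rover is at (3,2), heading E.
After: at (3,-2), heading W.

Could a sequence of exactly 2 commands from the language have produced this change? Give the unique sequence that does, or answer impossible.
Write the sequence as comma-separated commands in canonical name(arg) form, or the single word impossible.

arc(right, 2), arc(right, 2)

key: cell and facing (now W) both changed — the 2 commands mix motion and turning
start: at (3,2), heading E
1. arc(right, 2) → at (5,0), heading S
2. arc(right, 2) → at (3,-2), heading W
no other 2-command option fits: unique.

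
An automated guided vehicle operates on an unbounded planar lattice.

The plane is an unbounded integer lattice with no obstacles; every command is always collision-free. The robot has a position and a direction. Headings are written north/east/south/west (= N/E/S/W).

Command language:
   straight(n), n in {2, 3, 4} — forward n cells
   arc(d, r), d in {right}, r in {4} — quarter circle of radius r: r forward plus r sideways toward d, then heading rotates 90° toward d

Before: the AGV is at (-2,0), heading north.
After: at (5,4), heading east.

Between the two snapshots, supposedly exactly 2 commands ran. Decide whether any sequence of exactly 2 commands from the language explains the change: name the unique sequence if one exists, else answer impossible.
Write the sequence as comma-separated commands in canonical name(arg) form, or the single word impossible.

arc(right, 4), straight(3)

key: order matters: swapping arc(right, 4) and straight(3) lands elsewhere
from: at (-2,0), heading north
[1] after arc(right, 4): at (2,4), heading east
[2] after straight(3): at (5,4), heading east
no other 2-command option fits: unique.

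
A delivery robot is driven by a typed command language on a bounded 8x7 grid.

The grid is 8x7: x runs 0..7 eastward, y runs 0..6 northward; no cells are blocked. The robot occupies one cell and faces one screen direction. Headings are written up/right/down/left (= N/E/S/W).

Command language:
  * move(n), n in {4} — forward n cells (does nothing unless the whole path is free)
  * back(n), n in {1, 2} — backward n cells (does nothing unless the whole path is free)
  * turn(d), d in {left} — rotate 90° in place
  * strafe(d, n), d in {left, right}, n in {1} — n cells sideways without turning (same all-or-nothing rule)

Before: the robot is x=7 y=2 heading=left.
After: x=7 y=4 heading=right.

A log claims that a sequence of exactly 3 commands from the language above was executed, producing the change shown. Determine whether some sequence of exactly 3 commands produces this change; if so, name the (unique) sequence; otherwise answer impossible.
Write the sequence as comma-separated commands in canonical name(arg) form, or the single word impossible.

key: position moved to (7,4) AND the heading swung to E — translation plus rotation needed
t0: x=7 y=2 heading=left
1. turn(left) → x=7 y=2 heading=down
2. back(2) → x=7 y=4 heading=down
3. turn(left) → x=7 y=4 heading=right
uniquely the one of 216 3-step routes that fits.

turn(left), back(2), turn(left)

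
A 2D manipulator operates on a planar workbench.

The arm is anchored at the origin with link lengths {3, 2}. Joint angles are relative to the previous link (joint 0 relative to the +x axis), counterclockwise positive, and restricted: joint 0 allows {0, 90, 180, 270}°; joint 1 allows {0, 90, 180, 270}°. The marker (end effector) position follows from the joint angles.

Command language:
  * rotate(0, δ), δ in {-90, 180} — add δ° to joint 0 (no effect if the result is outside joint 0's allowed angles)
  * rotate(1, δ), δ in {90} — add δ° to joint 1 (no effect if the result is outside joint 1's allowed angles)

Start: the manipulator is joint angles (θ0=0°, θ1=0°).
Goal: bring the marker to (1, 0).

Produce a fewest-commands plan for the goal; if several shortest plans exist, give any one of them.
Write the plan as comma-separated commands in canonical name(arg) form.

from: joint angles (θ0=0°, θ1=0°)
1. rotate(1, 90) → joint angles (θ0=0°, θ1=90°)
2. rotate(1, 90) → joint angles (θ0=0°, θ1=180°)
nothing shorter than 2 reaches the goal.

rotate(1, 90), rotate(1, 90)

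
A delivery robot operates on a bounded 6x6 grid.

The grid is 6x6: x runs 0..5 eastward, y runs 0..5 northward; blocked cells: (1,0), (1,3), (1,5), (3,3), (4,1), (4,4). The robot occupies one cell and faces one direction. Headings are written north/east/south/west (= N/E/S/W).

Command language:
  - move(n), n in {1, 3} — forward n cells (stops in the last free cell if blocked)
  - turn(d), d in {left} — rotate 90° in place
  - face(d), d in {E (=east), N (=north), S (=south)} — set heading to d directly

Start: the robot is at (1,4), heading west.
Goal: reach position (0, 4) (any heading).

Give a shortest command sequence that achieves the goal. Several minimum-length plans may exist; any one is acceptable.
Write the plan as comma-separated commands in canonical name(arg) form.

start: at (1,4), heading west
1. move(3) → at (0,4), heading west
no 0-step plan works, so 1 is optimal.

move(3)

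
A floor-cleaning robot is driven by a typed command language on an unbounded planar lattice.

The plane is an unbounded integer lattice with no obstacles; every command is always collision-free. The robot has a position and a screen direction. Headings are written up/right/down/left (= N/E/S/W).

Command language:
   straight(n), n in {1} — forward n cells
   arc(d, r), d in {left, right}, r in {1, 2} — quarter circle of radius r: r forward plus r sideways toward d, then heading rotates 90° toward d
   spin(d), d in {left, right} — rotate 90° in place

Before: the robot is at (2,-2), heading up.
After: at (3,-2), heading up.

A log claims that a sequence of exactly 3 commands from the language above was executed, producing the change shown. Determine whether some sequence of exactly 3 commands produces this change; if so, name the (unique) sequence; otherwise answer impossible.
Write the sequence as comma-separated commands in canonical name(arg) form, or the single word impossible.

key: still facing N at the end — net rotation zero over 3 steps
t0: at (2,-2), heading up
[1] after spin(right): at (2,-2), heading right
[2] after straight(1): at (3,-2), heading right
[3] after spin(left): at (3,-2), heading up
no other 3-command option fits: unique.

spin(right), straight(1), spin(left)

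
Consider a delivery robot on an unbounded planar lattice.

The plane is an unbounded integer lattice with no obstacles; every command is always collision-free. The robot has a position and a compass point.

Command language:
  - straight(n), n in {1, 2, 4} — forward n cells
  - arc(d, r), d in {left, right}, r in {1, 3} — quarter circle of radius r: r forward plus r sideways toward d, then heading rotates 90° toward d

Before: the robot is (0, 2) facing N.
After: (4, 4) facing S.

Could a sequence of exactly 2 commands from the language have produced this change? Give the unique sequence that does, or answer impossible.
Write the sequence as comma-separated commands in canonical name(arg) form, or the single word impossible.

key: cell and facing (now S) both changed — the 2 commands mix motion and turning
t0: (0, 2) facing N
t=1 arc(right, 3) ⇒ (3, 5) facing E
t=2 arc(right, 1) ⇒ (4, 4) facing S
no rival 2-sequence matches.

arc(right, 3), arc(right, 1)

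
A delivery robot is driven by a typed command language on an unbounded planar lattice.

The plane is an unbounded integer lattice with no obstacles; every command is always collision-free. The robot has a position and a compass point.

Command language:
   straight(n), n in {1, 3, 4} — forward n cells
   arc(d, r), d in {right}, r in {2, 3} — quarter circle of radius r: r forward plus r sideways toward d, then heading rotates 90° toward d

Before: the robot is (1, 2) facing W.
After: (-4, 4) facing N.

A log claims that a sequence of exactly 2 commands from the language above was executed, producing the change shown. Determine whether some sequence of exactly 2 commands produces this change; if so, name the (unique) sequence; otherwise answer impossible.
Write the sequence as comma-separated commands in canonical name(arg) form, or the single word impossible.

straight(3), arc(right, 2)

key: running arc(right, 2) before straight(3) would end elsewhere — order is forced
t0: (1, 2) facing W
[1] after straight(3): (-2, 2) facing W
[2] after arc(right, 2): (-4, 4) facing N
no rival 2-sequence matches.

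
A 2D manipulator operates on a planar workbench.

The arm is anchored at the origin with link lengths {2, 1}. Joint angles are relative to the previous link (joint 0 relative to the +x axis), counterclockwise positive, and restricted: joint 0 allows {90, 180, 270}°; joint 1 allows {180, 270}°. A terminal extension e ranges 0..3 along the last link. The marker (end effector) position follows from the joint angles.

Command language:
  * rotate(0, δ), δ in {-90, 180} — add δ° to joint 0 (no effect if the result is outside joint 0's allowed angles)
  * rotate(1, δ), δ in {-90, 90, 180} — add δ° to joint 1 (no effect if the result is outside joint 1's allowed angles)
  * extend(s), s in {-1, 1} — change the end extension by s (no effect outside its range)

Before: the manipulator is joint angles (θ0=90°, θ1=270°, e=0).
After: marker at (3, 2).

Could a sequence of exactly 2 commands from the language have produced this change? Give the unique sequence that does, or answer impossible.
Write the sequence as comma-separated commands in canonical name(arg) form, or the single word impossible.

extend(1), extend(1)

t0: joint angles (θ0=90°, θ1=270°, e=0)
step 1 (extend(1)): joint angles (θ0=90°, θ1=270°, e=1)
step 2 (extend(1)): joint angles (θ0=90°, θ1=270°, e=2)
no other 2-command option fits: unique.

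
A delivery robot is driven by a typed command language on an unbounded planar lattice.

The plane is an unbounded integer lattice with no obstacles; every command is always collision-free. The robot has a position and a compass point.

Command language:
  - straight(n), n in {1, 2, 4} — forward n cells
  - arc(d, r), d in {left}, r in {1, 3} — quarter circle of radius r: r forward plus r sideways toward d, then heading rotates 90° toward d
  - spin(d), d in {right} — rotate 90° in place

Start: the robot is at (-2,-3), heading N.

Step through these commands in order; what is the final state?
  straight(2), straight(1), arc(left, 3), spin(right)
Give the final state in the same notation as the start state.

initial: at (-2,-3), heading N
1. straight(2) → at (-2,-1), heading N
2. straight(1) → at (-2,0), heading N
3. arc(left, 3) → at (-5,3), heading W
4. spin(right) → at (-5,3), heading N

at (-5,3), heading N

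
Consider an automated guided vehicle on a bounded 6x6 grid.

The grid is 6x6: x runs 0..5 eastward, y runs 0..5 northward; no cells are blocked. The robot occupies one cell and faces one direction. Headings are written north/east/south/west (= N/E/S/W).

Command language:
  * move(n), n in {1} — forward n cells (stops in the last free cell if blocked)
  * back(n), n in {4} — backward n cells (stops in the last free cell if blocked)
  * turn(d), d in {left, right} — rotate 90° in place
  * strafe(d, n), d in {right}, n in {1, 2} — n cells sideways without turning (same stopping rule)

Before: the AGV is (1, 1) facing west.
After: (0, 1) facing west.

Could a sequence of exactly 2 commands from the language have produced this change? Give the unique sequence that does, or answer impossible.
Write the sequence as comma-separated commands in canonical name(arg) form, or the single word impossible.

key: still facing W at the end — nothing in the sequence rotates
begin: (1, 1) facing west
1. move(1) → (0, 1) facing west
2. move(1) → (0, 1) facing west
uniquely the one of 36 2-step routes that fits.

move(1), move(1)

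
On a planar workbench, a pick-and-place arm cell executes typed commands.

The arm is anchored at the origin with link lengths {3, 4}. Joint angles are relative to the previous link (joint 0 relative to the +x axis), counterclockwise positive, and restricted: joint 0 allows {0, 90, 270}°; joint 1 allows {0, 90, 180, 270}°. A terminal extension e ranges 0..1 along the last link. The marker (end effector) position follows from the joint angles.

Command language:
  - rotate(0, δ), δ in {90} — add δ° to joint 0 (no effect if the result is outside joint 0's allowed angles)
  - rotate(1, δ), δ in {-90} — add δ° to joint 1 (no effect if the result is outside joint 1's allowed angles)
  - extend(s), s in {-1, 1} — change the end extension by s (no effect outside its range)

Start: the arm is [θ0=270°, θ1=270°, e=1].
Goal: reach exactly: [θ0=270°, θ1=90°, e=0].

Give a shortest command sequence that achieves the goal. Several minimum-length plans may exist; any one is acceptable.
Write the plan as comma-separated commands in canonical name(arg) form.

rotate(1, -90), rotate(1, -90), extend(-1)

begin: [θ0=270°, θ1=270°, e=1]
step 1 (rotate(1, -90)): [θ0=270°, θ1=180°, e=1]
step 2 (rotate(1, -90)): [θ0=270°, θ1=90°, e=1]
step 3 (extend(-1)): [θ0=270°, θ1=90°, e=0]
shorter routes all fall short; 3 is best.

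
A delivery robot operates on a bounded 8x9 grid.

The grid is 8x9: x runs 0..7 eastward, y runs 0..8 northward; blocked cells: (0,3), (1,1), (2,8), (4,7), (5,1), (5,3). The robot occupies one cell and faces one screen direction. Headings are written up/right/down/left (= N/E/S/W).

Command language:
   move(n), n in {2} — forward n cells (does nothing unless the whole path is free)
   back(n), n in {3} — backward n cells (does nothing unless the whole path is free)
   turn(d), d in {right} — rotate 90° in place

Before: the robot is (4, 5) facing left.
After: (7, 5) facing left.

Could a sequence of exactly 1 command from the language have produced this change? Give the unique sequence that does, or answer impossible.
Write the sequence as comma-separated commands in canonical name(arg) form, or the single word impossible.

back(3)

key: still facing W — the one step turns nothing
initial: (4, 5) facing left
1. back(3) → (7, 5) facing left
uniquely the one of 3 1-step routes that fits.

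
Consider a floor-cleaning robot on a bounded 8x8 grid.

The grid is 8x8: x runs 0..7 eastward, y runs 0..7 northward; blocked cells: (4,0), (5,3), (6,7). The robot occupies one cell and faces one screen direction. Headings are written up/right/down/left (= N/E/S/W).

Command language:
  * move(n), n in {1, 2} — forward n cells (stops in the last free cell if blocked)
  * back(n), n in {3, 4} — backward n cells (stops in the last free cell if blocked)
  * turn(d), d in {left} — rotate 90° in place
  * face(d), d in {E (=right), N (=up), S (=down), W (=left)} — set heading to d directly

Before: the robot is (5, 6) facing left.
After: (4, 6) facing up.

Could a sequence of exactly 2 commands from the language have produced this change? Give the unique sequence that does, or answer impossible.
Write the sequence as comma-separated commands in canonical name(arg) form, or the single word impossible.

key: position moved to (4,6) AND the heading swung to N — translation plus rotation needed
t0: (5, 6) facing left
[1] after move(1): (4, 6) facing left
[2] after face(N): (4, 6) facing up
no other 2-command option fits: unique.

move(1), face(N)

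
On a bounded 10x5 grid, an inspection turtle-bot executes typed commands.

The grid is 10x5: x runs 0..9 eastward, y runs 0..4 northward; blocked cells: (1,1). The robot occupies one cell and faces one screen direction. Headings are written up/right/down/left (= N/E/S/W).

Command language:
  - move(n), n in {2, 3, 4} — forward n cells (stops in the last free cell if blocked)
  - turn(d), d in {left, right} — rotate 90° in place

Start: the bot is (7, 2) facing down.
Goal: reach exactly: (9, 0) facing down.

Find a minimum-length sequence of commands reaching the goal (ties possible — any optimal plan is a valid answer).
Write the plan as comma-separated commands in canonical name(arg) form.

move(2), turn(left), move(2), turn(right)

t0: (7, 2) facing down
step 1 (move(2)): (7, 0) facing down
step 2 (turn(left)): (7, 0) facing right
step 3 (move(2)): (9, 0) facing right
step 4 (turn(right)): (9, 0) facing down
no 3-step plan works, so 4 is optimal.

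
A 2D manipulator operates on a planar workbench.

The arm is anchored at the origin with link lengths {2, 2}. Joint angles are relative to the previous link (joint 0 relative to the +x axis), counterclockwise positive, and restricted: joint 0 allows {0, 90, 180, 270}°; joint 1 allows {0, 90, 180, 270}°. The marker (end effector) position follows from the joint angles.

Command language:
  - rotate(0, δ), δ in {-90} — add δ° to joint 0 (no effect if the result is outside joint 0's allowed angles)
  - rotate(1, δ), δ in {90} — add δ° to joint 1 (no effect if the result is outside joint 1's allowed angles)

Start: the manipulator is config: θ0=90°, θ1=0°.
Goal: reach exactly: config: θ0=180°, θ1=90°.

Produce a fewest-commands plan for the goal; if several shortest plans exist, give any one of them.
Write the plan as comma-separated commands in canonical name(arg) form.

rotate(1, 90), rotate(0, -90), rotate(0, -90), rotate(0, -90)

initial: config: θ0=90°, θ1=0°
[1] after rotate(1, 90): config: θ0=90°, θ1=90°
[2] after rotate(0, -90): config: θ0=0°, θ1=90°
[3] after rotate(0, -90): config: θ0=270°, θ1=90°
[4] after rotate(0, -90): config: θ0=180°, θ1=90°
shorter routes all fall short; 4 is best.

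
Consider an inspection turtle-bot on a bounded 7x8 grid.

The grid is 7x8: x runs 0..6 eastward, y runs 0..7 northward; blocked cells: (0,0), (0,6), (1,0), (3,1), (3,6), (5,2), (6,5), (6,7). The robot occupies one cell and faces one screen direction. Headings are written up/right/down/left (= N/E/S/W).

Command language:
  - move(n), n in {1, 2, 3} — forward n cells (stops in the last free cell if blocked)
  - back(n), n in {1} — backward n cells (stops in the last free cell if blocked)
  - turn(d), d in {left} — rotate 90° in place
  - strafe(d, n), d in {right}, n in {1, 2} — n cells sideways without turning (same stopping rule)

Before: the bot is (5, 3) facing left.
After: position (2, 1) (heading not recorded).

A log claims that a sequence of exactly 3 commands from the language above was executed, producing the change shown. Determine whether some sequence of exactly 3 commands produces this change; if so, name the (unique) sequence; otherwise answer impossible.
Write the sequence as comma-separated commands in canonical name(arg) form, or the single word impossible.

key: order matters: swapping move(3) and move(2) lands elsewhere
initial: (5, 3) facing left
[1] after move(3): (2, 3) facing left
[2] after turn(left): (2, 3) facing down
[3] after move(2): (2, 1) facing down
all 343 alternatives checked — unique.

move(3), turn(left), move(2)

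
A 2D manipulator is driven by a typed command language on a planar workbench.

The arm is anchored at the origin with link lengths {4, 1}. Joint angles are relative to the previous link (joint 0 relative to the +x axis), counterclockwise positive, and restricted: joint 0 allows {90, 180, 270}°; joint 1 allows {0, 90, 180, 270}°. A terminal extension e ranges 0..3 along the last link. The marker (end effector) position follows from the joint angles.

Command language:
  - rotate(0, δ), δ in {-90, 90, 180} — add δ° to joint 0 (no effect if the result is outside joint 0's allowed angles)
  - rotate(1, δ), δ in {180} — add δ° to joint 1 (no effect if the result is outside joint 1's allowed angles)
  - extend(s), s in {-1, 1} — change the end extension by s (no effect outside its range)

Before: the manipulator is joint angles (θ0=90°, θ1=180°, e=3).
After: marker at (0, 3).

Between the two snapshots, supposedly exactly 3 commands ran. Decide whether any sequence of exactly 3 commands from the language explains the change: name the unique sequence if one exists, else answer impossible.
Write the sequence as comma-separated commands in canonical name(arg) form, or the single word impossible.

initial: joint angles (θ0=90°, θ1=180°, e=3)
step 1 (extend(-1)): joint angles (θ0=90°, θ1=180°, e=2)
step 2 (extend(-1)): joint angles (θ0=90°, θ1=180°, e=1)
step 3 (extend(-1)): joint angles (θ0=90°, θ1=180°, e=0)
no other 3-command option fits: unique.

extend(-1), extend(-1), extend(-1)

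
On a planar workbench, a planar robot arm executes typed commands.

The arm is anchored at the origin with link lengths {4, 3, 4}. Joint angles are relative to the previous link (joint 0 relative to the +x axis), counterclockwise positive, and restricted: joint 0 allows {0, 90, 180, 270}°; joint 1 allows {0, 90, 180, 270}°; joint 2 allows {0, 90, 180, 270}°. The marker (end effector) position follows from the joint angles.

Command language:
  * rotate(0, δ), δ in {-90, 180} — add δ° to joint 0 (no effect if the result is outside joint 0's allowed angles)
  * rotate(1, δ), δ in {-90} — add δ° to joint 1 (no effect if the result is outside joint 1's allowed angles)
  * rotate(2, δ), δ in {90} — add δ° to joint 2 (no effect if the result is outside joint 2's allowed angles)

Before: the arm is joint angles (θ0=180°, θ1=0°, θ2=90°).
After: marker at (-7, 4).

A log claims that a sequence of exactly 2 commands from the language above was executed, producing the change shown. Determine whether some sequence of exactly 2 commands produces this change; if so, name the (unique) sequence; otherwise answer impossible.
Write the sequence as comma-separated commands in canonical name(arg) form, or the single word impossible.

initial: joint angles (θ0=180°, θ1=0°, θ2=90°)
t=1 rotate(2, 90) ⇒ joint angles (θ0=180°, θ1=0°, θ2=180°)
t=2 rotate(2, 90) ⇒ joint angles (θ0=180°, θ1=0°, θ2=270°)
no rival 2-sequence matches.

rotate(2, 90), rotate(2, 90)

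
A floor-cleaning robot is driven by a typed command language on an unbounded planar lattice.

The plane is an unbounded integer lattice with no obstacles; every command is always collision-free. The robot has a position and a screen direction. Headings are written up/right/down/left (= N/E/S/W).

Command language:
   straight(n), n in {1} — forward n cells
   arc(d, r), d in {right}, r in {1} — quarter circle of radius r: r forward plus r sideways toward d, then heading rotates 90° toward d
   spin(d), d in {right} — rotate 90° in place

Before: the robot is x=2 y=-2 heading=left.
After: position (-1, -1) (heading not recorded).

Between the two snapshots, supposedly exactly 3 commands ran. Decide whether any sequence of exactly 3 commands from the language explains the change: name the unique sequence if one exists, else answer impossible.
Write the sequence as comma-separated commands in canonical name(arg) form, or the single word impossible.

straight(1), straight(1), arc(right, 1)

key: running arc(right, 1) before straight(1) would end elsewhere — order is forced
t0: x=2 y=-2 heading=left
1. straight(1) → x=1 y=-2 heading=left
2. straight(1) → x=0 y=-2 heading=left
3. arc(right, 1) → x=-1 y=-1 heading=up
no other 3-command option fits: unique.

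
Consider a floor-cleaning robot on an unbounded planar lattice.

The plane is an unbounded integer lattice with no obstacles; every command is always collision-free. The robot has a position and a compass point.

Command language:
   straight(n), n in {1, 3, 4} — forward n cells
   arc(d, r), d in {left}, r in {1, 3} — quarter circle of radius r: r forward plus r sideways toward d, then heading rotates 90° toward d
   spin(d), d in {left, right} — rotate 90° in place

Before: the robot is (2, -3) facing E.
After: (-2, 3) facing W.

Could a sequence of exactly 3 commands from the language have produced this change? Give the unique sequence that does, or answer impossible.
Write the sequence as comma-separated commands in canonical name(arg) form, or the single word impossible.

key: running straight(4) before arc(left, 3) would end elsewhere — order is forced
t0: (2, -3) facing E
[1] after arc(left, 3): (5, 0) facing N
[2] after arc(left, 3): (2, 3) facing W
[3] after straight(4): (-2, 3) facing W
no rival 3-sequence matches.

arc(left, 3), arc(left, 3), straight(4)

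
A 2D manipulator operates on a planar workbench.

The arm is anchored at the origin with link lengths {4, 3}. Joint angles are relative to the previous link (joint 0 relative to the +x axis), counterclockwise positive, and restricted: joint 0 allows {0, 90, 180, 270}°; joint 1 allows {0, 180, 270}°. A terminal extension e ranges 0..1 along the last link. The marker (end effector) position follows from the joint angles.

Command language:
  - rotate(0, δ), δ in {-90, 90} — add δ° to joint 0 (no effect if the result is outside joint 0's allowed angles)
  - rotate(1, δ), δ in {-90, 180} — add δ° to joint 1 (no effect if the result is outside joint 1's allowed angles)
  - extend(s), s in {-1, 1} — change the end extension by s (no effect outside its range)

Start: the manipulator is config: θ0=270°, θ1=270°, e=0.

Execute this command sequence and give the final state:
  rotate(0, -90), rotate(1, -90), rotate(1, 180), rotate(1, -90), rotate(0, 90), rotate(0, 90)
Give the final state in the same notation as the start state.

config: θ0=0°, θ1=270°, e=0

from: config: θ0=270°, θ1=270°, e=0
t=1 rotate(0, -90) ⇒ config: θ0=180°, θ1=270°, e=0
t=2 rotate(1, -90) ⇒ config: θ0=180°, θ1=180°, e=0
t=3 rotate(1, 180) ⇒ config: θ0=180°, θ1=0°, e=0
t=4 rotate(1, -90) ⇒ config: θ0=180°, θ1=270°, e=0
t=5 rotate(0, 90) ⇒ config: θ0=270°, θ1=270°, e=0
t=6 rotate(0, 90) ⇒ config: θ0=0°, θ1=270°, e=0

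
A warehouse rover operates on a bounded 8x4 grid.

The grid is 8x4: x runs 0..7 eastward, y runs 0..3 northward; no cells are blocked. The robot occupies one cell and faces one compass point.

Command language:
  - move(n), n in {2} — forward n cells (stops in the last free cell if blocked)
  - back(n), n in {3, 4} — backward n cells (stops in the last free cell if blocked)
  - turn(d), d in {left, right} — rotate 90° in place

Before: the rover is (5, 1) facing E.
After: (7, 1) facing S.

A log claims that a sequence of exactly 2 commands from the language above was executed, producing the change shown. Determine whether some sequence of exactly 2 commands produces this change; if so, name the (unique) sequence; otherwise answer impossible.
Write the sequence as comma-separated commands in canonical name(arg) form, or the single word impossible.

move(2), turn(right)

key: running turn(right) before move(2) would end elsewhere — order is forced
from: (5, 1) facing E
t=1 move(2) ⇒ (7, 1) facing E
t=2 turn(right) ⇒ (7, 1) facing S
no other 2-command option fits: unique.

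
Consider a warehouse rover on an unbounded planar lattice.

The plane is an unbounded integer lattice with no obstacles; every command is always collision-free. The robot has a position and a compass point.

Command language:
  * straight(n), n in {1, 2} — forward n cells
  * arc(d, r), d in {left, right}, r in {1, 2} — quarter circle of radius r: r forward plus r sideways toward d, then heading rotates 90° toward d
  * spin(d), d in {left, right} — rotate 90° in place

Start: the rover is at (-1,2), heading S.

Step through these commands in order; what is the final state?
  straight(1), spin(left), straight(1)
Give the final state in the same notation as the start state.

start: at (-1,2), heading S
1. straight(1) → at (-1,1), heading S
2. spin(left) → at (-1,1), heading E
3. straight(1) → at (0,1), heading E

at (0,1), heading E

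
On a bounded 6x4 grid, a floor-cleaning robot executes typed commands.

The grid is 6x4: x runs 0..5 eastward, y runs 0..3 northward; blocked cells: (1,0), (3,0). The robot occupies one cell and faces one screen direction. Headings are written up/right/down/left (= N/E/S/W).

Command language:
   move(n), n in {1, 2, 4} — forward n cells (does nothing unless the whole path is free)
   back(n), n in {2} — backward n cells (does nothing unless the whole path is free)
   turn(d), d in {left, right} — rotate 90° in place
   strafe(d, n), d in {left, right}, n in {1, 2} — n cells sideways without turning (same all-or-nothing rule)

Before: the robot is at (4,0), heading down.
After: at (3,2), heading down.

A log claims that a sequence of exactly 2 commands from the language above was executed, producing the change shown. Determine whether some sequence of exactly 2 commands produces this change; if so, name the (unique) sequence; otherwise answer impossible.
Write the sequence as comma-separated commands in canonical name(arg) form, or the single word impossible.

key: heading stays S — no command in the sequence turns
t0: at (4,0), heading down
[1] after back(2): at (4,2), heading down
[2] after strafe(right, 1): at (3,2), heading down
no other 2-command option fits: unique.

back(2), strafe(right, 1)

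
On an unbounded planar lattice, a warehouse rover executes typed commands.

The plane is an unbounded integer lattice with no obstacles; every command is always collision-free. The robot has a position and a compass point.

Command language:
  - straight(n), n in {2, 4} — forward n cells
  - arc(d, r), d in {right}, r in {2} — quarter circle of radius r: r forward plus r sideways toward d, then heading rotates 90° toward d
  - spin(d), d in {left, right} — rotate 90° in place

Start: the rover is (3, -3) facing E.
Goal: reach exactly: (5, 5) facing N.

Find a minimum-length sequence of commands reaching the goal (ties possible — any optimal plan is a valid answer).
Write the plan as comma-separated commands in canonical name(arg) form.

straight(2), spin(left), straight(4), straight(4)

initial: (3, -3) facing E
[1] after straight(2): (5, -3) facing E
[2] after spin(left): (5, -3) facing N
[3] after straight(4): (5, 1) facing N
[4] after straight(4): (5, 5) facing N
nothing shorter than 4 reaches the goal.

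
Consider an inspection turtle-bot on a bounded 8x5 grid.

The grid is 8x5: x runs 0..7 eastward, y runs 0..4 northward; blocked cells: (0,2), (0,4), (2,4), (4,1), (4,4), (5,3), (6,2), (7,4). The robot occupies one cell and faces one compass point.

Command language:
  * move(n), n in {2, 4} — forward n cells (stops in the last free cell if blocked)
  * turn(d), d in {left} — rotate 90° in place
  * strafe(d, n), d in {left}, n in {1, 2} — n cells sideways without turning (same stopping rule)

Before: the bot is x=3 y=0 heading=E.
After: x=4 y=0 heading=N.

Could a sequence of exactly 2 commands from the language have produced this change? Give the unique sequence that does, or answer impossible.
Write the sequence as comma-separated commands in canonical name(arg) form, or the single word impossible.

checked all 2-command options: none fits.

impossible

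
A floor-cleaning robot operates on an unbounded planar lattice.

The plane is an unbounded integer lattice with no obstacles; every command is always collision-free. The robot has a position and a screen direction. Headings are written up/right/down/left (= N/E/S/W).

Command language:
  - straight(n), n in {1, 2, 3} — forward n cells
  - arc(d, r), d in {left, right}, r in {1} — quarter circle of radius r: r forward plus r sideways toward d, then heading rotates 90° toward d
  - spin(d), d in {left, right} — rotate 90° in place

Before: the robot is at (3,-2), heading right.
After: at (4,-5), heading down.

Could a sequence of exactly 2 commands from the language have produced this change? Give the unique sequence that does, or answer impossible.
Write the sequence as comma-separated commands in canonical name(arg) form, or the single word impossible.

key: position moved to (4,-5) AND the heading swung to S — translation plus rotation needed
from: at (3,-2), heading right
1. arc(right, 1) → at (4,-3), heading down
2. straight(2) → at (4,-5), heading down
uniquely the one of 49 2-step routes that fits.

arc(right, 1), straight(2)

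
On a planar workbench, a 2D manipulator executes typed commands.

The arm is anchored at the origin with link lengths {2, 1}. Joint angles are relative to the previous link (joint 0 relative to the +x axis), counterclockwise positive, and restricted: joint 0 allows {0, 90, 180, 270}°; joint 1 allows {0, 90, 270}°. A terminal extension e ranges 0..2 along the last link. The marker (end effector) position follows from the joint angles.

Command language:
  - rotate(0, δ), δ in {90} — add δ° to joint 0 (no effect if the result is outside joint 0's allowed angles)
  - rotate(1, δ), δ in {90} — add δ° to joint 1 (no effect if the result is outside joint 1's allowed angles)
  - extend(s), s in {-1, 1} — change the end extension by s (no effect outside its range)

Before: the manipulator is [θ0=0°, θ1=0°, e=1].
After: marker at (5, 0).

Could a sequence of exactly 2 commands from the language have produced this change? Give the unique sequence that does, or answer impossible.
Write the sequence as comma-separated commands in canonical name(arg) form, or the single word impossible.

from: [θ0=0°, θ1=0°, e=1]
t=1 extend(1) ⇒ [θ0=0°, θ1=0°, e=2]
t=2 extend(1) ⇒ [θ0=0°, θ1=0°, e=2]
all 16 alternatives checked — unique.

extend(1), extend(1)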